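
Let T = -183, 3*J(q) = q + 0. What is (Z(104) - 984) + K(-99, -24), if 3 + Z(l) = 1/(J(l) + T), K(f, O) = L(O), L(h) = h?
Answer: -449898/445 ≈ -1011.0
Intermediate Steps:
J(q) = q/3 (J(q) = (q + 0)/3 = q/3)
K(f, O) = O
Z(l) = -3 + 1/(-183 + l/3) (Z(l) = -3 + 1/(l/3 - 183) = -3 + 1/(-183 + l/3))
(Z(104) - 984) + K(-99, -24) = (3*(550 - 1*104)/(-549 + 104) - 984) - 24 = (3*(550 - 104)/(-445) - 984) - 24 = (3*(-1/445)*446 - 984) - 24 = (-1338/445 - 984) - 24 = -439218/445 - 24 = -449898/445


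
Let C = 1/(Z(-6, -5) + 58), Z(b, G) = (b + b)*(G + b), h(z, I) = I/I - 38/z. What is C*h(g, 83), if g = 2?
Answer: -9/95 ≈ -0.094737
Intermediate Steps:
h(z, I) = 1 - 38/z
Z(b, G) = 2*b*(G + b) (Z(b, G) = (2*b)*(G + b) = 2*b*(G + b))
C = 1/190 (C = 1/(2*(-6)*(-5 - 6) + 58) = 1/(2*(-6)*(-11) + 58) = 1/(132 + 58) = 1/190 ≈ 0.0052632)
C*h(g, 83) = ((-38 + 2)/2)/190 = ((½)*(-36))/190 = (1/190)*(-18) = -9/95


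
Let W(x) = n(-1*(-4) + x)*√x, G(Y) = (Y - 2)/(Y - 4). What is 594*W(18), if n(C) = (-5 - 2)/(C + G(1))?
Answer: -37422*√2/67 ≈ -789.89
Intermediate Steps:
G(Y) = (-2 + Y)/(-4 + Y)
n(C) = -7/(⅓ + C) (n(C) = (-5 - 2)/(C + (-2 + 1)/(-4 + 1)) = -7/(C - 1/(-3)) = -7/(C - ⅓*(-1)) = -7/(C + ⅓) = -7/(⅓ + C))
W(x) = -21*√x/(13 + 3*x) (W(x) = (-21/(1 + 3*(-1*(-4) + x)))*√x = (-21/(1 + 3*(4 + x)))*√x = (-21/(1 + (12 + 3*x)))*√x = (-21/(13 + 3*x))*√x = -21*√x/(13 + 3*x))
594*W(18) = 594*(-21*√18/(13 + 3*18)) = 594*(-21*3*√2/(13 + 54)) = 594*(-21*3*√2/67) = 594*(-21*3*√2*1/67) = 594*(-63*√2/67) = -37422*√2/67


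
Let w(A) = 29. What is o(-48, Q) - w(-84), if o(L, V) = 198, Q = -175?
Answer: 169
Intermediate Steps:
o(-48, Q) - w(-84) = 198 - 1*29 = 198 - 29 = 169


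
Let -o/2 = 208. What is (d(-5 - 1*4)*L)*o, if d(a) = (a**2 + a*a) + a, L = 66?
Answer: -4200768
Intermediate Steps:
o = -416 (o = -2*208 = -416)
d(a) = a + 2*a**2 (d(a) = (a**2 + a**2) + a = 2*a**2 + a = a + 2*a**2)
(d(-5 - 1*4)*L)*o = (((-5 - 1*4)*(1 + 2*(-5 - 1*4)))*66)*(-416) = (((-5 - 4)*(1 + 2*(-5 - 4)))*66)*(-416) = (-9*(1 + 2*(-9))*66)*(-416) = (-9*(1 - 18)*66)*(-416) = (-9*(-17)*66)*(-416) = (153*66)*(-416) = 10098*(-416) = -4200768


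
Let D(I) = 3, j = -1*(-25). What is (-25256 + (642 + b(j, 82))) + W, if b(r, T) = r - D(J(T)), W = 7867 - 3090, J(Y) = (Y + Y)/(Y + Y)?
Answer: -19815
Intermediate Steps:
J(Y) = 1 (J(Y) = (2*Y)/((2*Y)) = (2*Y)*(1/(2*Y)) = 1)
j = 25
W = 4777
b(r, T) = -3 + r (b(r, T) = r - 1*3 = r - 3 = -3 + r)
(-25256 + (642 + b(j, 82))) + W = (-25256 + (642 + (-3 + 25))) + 4777 = (-25256 + (642 + 22)) + 4777 = (-25256 + 664) + 4777 = -24592 + 4777 = -19815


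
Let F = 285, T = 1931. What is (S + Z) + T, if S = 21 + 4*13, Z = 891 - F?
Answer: 2610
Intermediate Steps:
Z = 606 (Z = 891 - 1*285 = 891 - 285 = 606)
S = 73 (S = 21 + 52 = 73)
(S + Z) + T = (73 + 606) + 1931 = 679 + 1931 = 2610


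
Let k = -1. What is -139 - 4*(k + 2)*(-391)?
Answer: 1425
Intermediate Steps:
-139 - 4*(k + 2)*(-391) = -139 - 4*(-1 + 2)*(-391) = -139 - 4*1*(-391) = -139 - 4*(-391) = -139 + 1564 = 1425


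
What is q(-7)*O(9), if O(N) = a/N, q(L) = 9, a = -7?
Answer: -7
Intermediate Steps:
O(N) = -7/N
q(-7)*O(9) = 9*(-7/9) = -7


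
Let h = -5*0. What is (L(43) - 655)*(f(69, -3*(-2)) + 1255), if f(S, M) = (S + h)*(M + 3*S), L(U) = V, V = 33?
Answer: -9922144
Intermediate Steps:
L(U) = 33
h = 0
f(S, M) = S*(M + 3*S) (f(S, M) = (S + 0)*(M + 3*S) = S*(M + 3*S))
(L(43) - 655)*(f(69, -3*(-2)) + 1255) = (33 - 655)*(69*(-3*(-2) + 3*69) + 1255) = -622*(69*(6 + 207) + 1255) = -622*(69*213 + 1255) = -622*(14697 + 1255) = -622*15952 = -9922144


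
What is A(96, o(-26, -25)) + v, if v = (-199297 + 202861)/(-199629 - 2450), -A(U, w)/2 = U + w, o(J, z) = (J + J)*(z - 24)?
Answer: -1068597316/202079 ≈ -5288.0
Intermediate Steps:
o(J, z) = 2*J*(-24 + z) (o(J, z) = (2*J)*(-24 + z) = 2*J*(-24 + z))
A(U, w) = -2*U - 2*w (A(U, w) = -2*(U + w) = -2*U - 2*w)
v = -3564/202079 (v = 3564/(-202079) = 3564*(-1/202079) = -3564/202079 ≈ -0.017637)
A(96, o(-26, -25)) + v = (-2*96 - 4*(-26)*(-24 - 25)) - 3564/202079 = (-192 - 4*(-26)*(-49)) - 3564/202079 = (-192 - 2*2548) - 3564/202079 = (-192 - 5096) - 3564/202079 = -5288 - 3564/202079 = -1068597316/202079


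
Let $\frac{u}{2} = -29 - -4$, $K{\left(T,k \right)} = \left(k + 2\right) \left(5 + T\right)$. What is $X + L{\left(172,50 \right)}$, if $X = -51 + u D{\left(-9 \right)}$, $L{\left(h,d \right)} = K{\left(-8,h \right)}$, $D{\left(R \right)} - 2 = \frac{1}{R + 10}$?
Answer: $-723$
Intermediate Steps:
$K{\left(T,k \right)} = \left(2 + k\right) \left(5 + T\right)$
$D{\left(R \right)} = 2 + \frac{1}{10 + R}$ ($D{\left(R \right)} = 2 + \frac{1}{R + 10} = 2 + \frac{1}{10 + R}$)
$u = -50$ ($u = 2 \left(-29 - -4\right) = 2 \left(-29 + 4\right) = 2 \left(-25\right) = -50$)
$L{\left(h,d \right)} = -6 - 3 h$ ($L{\left(h,d \right)} = 10 + 2 \left(-8\right) + 5 h - 8 h = 10 - 16 + 5 h - 8 h = -6 - 3 h$)
$X = -201$ ($X = -51 - 50 \frac{21 + 2 \left(-9\right)}{10 - 9} = -51 - 50 \frac{21 - 18}{1} = -51 - 50 \cdot 1 \cdot 3 = -51 - 150 = -201$)
$X + L{\left(172,50 \right)} = -201 - 522 = -723$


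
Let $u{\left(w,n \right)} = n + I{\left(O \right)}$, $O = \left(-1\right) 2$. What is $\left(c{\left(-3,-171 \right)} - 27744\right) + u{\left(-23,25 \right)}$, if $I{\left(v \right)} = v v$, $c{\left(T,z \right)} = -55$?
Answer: $-27770$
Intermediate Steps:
$O = -2$
$I{\left(v \right)} = v^{2}$
$u{\left(w,n \right)} = 4 + n$ ($u{\left(w,n \right)} = n + \left(-2\right)^{2} = n + 4 = 4 + n$)
$\left(c{\left(-3,-171 \right)} - 27744\right) + u{\left(-23,25 \right)} = \left(-55 - 27744\right) + \left(4 + 25\right) = -27799 + 29 = -27770$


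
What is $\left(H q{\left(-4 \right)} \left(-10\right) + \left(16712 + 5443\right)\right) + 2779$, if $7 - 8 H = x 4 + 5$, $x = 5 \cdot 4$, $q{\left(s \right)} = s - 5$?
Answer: $\frac{48113}{2} \approx 24057.0$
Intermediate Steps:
$q{\left(s \right)} = -5 + s$
$x = 20$
$H = - \frac{39}{4}$ ($H = \frac{7}{8} - \frac{20 \cdot 4 + 5}{8} = \frac{7}{8} - \frac{80 + 5}{8} = \frac{7}{8} - \frac{85}{8} = - \frac{39}{4} \approx -9.75$)
$\left(H q{\left(-4 \right)} \left(-10\right) + \left(16712 + 5443\right)\right) + 2779 = \left(- \frac{39 \left(-5 - 4\right)}{4} \left(-10\right) + \left(16712 + 5443\right)\right) + 2779 = \left(\left(- \frac{39}{4}\right) \left(-9\right) \left(-10\right) + 22155\right) + 2779 = \left(\frac{351}{4} \left(-10\right) + 22155\right) + 2779 = \left(- \frac{1755}{2} + 22155\right) + 2779 = \frac{42555}{2} + 2779 = \frac{48113}{2}$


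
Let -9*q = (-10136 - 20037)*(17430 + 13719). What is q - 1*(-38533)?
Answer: 104467286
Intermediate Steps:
q = 104428753 (q = -(-10136 - 20037)*(17430 + 13719)/9 = -(-30173)*31149/9 = -⅑*(-939858777) = 104428753)
q - 1*(-38533) = 104428753 - 1*(-38533) = 104428753 + 38533 = 104467286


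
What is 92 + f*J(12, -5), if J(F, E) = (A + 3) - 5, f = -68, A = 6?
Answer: -180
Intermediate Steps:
J(F, E) = 4 (J(F, E) = (6 + 3) - 5 = 9 - 5 = 4)
92 + f*J(12, -5) = 92 - 68*4 = 92 - 272 = -180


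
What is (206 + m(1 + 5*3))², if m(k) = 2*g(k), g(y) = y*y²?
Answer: 70526404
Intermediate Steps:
g(y) = y³
m(k) = 2*k³
(206 + m(1 + 5*3))² = (206 + 2*(1 + 5*3)³)² = (206 + 2*(1 + 15)³)² = (206 + 2*16³)² = (206 + 2*4096)² = (206 + 8192)² = 8398² = 70526404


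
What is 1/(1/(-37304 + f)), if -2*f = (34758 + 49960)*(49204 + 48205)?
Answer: -4126185135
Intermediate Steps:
f = -4126147831 (f = -(34758 + 49960)*(49204 + 48205)/2 = -42359*97409 = -½*8252295662 = -4126147831)
1/(1/(-37304 + f)) = 1/(1/(-37304 - 4126147831)) = 1/(1/(-4126185135)) = 1/(-1/4126185135) = -4126185135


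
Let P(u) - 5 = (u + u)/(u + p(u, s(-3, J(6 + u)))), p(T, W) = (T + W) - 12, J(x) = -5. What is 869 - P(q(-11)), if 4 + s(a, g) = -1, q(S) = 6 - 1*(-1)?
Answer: 2606/3 ≈ 868.67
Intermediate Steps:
q(S) = 7 (q(S) = 6 + 1 = 7)
s(a, g) = -5 (s(a, g) = -4 - 1 = -5)
p(T, W) = -12 + T + W
P(u) = 5 + 2*u/(-17 + 2*u) (P(u) = 5 + (u + u)/(u + (-12 + u - 5)) = 5 + (2*u)/(u + (-17 + u)) = 5 + (2*u)/(-17 + 2*u) = 5 + 2*u/(-17 + 2*u))
869 - P(q(-11)) = 869 - (-85 + 12*7)/(-17 + 2*7) = 869 - (-85 + 84)/(-17 + 14) = 869 - (-1)/(-3) = 869 - (-1)*(-1)/3 = 869 - 1*⅓ = 869 - ⅓ = 2606/3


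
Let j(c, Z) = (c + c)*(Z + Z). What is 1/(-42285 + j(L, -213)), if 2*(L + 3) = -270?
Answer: 1/75291 ≈ 1.3282e-5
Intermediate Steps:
L = -138 (L = -3 + (1/2)*(-270) = -3 - 135 = -138)
j(c, Z) = 4*Z*c (j(c, Z) = (2*c)*(2*Z) = 4*Z*c)
1/(-42285 + j(L, -213)) = 1/(-42285 + 4*(-213)*(-138)) = 1/(-42285 + 117576) = 1/75291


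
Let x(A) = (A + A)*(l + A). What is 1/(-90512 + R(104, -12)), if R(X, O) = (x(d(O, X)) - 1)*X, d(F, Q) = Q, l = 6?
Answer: 1/2288904 ≈ 4.3689e-7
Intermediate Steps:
x(A) = 2*A*(6 + A) (x(A) = (A + A)*(6 + A) = (2*A)*(6 + A) = 2*A*(6 + A))
R(X, O) = X*(-1 + 2*X*(6 + X)) (R(X, O) = (2*X*(6 + X) - 1)*X = (-1 + 2*X*(6 + X))*X = X*(-1 + 2*X*(6 + X)))
1/(-90512 + R(104, -12)) = 1/(-90512 + 104*(-1 + 2*104*(6 + 104))) = 1/(-90512 + 104*(-1 + 2*104*110)) = 1/(-90512 + 104*(-1 + 22880)) = 1/(-90512 + 104*22879) = 1/(-90512 + 2379416) = 1/2288904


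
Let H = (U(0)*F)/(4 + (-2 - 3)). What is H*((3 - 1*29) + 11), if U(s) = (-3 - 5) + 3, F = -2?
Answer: 150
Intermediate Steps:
U(s) = -5 (U(s) = -8 + 3 = -5)
H = -10 (H = (-5*(-2))/(4 + (-2 - 3)) = 10/(4 - 5) = 10/(-1) = 10*(-1) = -10)
H*((3 - 1*29) + 11) = -10*((3 - 1*29) + 11) = -10*((3 - 29) + 11) = -10*(-26 + 11) = -10*(-15) = 150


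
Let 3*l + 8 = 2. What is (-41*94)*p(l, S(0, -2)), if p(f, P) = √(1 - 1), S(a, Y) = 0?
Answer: 0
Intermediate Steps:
l = -2 (l = -8/3 + (⅓)*2 = -8/3 + ⅔ = -2)
p(f, P) = 0 (p(f, P) = √0 = 0)
(-41*94)*p(l, S(0, -2)) = -41*94*0 = -3854*0 = 0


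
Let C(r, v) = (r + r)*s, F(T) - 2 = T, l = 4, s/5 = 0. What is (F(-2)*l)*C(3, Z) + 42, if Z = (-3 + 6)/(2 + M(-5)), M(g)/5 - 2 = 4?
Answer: 42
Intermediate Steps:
s = 0 (s = 5*0 = 0)
F(T) = 2 + T
M(g) = 30 (M(g) = 10 + 5*4 = 10 + 20 = 30)
Z = 3/32 (Z = (-3 + 6)/(2 + 30) = 3/32 ≈ 0.093750)
C(r, v) = 0 (C(r, v) = (r + r)*0 = (2*r)*0 = 0)
(F(-2)*l)*C(3, Z) + 42 = ((2 - 2)*4)*0 + 42 = (0*4)*0 + 42 = 0*0 + 42 = 0 + 42 = 42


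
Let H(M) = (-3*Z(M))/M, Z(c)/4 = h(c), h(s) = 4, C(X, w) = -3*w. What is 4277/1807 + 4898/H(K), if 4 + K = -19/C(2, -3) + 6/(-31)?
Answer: 19386643/30024 ≈ 645.71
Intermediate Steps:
K = -1759/279 (K = -4 + (-19/((-3*(-3))) + 6/(-31)) = -4 + (-19/9 + 6*(-1/31)) = -4 + (-19*1/9 - 6/31) = -4 + (-19/9 - 6/31) = -4 - 643/279 = -1759/279 ≈ -6.3047)
Z(c) = 16 (Z(c) = 4*4 = 16)
H(M) = -48/M (H(M) = (-3*16)/M = -48/M)
4277/1807 + 4898/H(K) = 4277/1807 + 4898/((-48/(-1759/279))) = 4277*(1/1807) + 4898/((-48*(-279/1759))) = 329/139 + 4898/(13392/1759) = 329/139 + 4898*(1759/13392) = 329/139 + 138961/216 = 19386643/30024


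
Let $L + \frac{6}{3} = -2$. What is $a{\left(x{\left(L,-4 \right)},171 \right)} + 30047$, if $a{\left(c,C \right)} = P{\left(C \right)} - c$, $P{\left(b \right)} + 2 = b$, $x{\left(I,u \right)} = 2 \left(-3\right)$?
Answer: $30222$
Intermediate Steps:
$L = -4$ ($L = -2 - 2 = -4$)
$x{\left(I,u \right)} = -6$
$P{\left(b \right)} = -2 + b$
$a{\left(c,C \right)} = -2 + C - c$ ($a{\left(c,C \right)} = \left(-2 + C\right) - c = -2 + C - c$)
$a{\left(x{\left(L,-4 \right)},171 \right)} + 30047 = \left(-2 + 171 - -6\right) + 30047 = \left(-2 + 171 + 6\right) + 30047 = 175 + 30047 = 30222$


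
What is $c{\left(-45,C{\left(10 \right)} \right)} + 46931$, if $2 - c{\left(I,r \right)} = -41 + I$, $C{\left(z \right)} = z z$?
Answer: $47019$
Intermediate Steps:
$C{\left(z \right)} = z^{2}$
$c{\left(I,r \right)} = 43 - I$ ($c{\left(I,r \right)} = 2 - \left(-41 + I\right) = 43 - I$)
$c{\left(-45,C{\left(10 \right)} \right)} + 46931 = \left(43 - -45\right) + 46931 = \left(43 + 45\right) + 46931 = 88 + 46931 = 47019$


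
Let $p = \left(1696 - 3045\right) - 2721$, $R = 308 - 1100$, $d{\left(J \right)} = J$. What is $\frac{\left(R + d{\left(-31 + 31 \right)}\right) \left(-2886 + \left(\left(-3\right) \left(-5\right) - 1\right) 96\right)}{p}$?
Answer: $- \frac{55512}{185} \approx -300.06$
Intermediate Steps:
$R = -792$ ($R = 308 - 1100 = -792$)
$p = -4070$ ($p = -1349 - 2721 = -4070$)
$\frac{\left(R + d{\left(-31 + 31 \right)}\right) \left(-2886 + \left(\left(-3\right) \left(-5\right) - 1\right) 96\right)}{p} = \frac{\left(-792 + \left(-31 + 31\right)\right) \left(-2886 + \left(\left(-3\right) \left(-5\right) - 1\right) 96\right)}{-4070} = \left(-792 + 0\right) \left(-2886 + \left(15 - 1\right) 96\right) \left(- \frac{1}{4070}\right) = - 792 \left(-2886 + 14 \cdot 96\right) \left(- \frac{1}{4070}\right) = - 792 \left(-2886 + 1344\right) \left(- \frac{1}{4070}\right) = \left(-792\right) \left(-1542\right) \left(- \frac{1}{4070}\right) = 1221264 \left(- \frac{1}{4070}\right) = - \frac{55512}{185}$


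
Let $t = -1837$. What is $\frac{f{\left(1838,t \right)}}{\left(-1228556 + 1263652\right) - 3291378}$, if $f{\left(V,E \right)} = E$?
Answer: $\frac{1837}{3256282} \approx 0.00056414$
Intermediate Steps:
$\frac{f{\left(1838,t \right)}}{\left(-1228556 + 1263652\right) - 3291378} = - \frac{1837}{\left(-1228556 + 1263652\right) - 3291378} = - \frac{1837}{35096 - 3291378} = - \frac{1837}{-3256282} = \left(-1837\right) \left(- \frac{1}{3256282}\right) = \frac{1837}{3256282}$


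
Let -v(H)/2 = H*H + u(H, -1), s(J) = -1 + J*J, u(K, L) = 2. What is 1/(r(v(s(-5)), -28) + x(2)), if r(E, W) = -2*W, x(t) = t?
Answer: 1/58 ≈ 0.017241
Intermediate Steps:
s(J) = -1 + J²
v(H) = -4 - 2*H² (v(H) = -2*(H*H + 2) = -2*(H² + 2) = -2*(2 + H²) = -4 - 2*H²)
1/(r(v(s(-5)), -28) + x(2)) = 1/(-2*(-28) + 2) = 1/(56 + 2) = 1/58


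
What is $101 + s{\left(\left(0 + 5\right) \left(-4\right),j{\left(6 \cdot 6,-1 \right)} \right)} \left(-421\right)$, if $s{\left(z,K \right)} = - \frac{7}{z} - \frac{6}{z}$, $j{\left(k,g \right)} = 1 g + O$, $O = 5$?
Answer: $- \frac{3453}{20} \approx -172.65$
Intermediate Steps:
$j{\left(k,g \right)} = 5 + g$ ($j{\left(k,g \right)} = 1 g + 5 = g + 5 = 5 + g$)
$s{\left(z,K \right)} = - \frac{13}{z}$
$101 + s{\left(\left(0 + 5\right) \left(-4\right),j{\left(6 \cdot 6,-1 \right)} \right)} \left(-421\right) = 101 + - \frac{13}{\left(0 + 5\right) \left(-4\right)} \left(-421\right) = 101 + - \frac{13}{5 \left(-4\right)} \left(-421\right) = 101 + - \frac{13}{-20} \left(-421\right) = 101 + \left(-13\right) \left(- \frac{1}{20}\right) \left(-421\right) = 101 + \frac{13}{20} \left(-421\right) = 101 - \frac{5473}{20} = - \frac{3453}{20}$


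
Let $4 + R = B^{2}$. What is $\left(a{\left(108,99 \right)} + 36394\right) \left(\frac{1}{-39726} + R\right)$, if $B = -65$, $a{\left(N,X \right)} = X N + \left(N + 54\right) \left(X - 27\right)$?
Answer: $\frac{4925701196875}{19863} \approx 2.4798 \cdot 10^{8}$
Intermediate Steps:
$a{\left(N,X \right)} = N X + \left(-27 + X\right) \left(54 + N\right)$ ($a{\left(N,X \right)} = N X + \left(54 + N\right) \left(-27 + X\right) = N X + \left(-27 + X\right) \left(54 + N\right)$)
$R = 4221$ ($R = -4 + \left(-65\right)^{2} = -4 + 4225 = 4221$)
$\left(a{\left(108,99 \right)} + 36394\right) \left(\frac{1}{-39726} + R\right) = \left(\left(-1458 - 2916 + 54 \cdot 99 + 2 \cdot 108 \cdot 99\right) + 36394\right) \left(\frac{1}{-39726} + 4221\right) = \left(\left(-1458 - 2916 + 5346 + 21384\right) + 36394\right) \left(- \frac{1}{39726} + 4221\right) = \left(22356 + 36394\right) \frac{167683445}{39726} = 58750 \cdot \frac{167683445}{39726} = \frac{4925701196875}{19863}$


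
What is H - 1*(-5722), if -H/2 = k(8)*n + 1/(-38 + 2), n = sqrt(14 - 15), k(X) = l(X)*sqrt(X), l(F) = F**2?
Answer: 102997/18 - 256*I*sqrt(2) ≈ 5722.1 - 362.04*I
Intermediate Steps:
k(X) = X**(5/2) (k(X) = X**2*sqrt(X) = X**(5/2))
n = I (n = sqrt(-1) = I ≈ 1.0*I)
H = 1/18 - 256*I*sqrt(2) (H = -2*(8**(5/2)*I + 1/(-38 + 2)) = -2*((128*sqrt(2))*I + 1/(-36)) = -2*(128*I*sqrt(2) - 1/36) = -2*(-1/36 + 128*I*sqrt(2)) = 1/18 - 256*I*sqrt(2) ≈ 0.055556 - 362.04*I)
H - 1*(-5722) = (1/18 - 256*I*sqrt(2)) - 1*(-5722) = (1/18 - 256*I*sqrt(2)) + 5722 = 102997/18 - 256*I*sqrt(2)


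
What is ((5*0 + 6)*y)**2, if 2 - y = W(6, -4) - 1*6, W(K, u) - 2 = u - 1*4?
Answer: 7056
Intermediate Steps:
W(K, u) = -2 + u (W(K, u) = 2 + (u - 1*4) = 2 + (u - 4) = 2 + (-4 + u) = -2 + u)
y = 14 (y = 2 - ((-2 - 4) - 1*6) = 2 - (-6 - 6) = 2 - 1*(-12) = 2 + 12 = 14)
((5*0 + 6)*y)**2 = ((5*0 + 6)*14)**2 = ((0 + 6)*14)**2 = (6*14)**2 = 84**2 = 7056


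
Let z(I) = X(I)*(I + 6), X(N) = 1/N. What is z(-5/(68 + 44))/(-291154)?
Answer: 667/1455770 ≈ 0.00045818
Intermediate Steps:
z(I) = (6 + I)/I (z(I) = (I + 6)/I = (6 + I)/I)
z(-5/(68 + 44))/(-291154) = ((6 - 5/(68 + 44))/((-5/(68 + 44))))/(-291154) = ((6 - 5/112)/((-5/112)))*(-1/291154) = ((6 + (1/112)*(-5))/(((1/112)*(-5))))*(-1/291154) = ((6 - 5/112)/(-5/112))*(-1/291154) = -112/5*667/112*(-1/291154) = -667/5*(-1/291154) = 667/1455770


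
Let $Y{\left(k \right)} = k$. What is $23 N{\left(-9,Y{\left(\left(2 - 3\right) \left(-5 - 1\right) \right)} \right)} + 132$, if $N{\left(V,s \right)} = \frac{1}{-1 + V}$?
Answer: $\frac{1297}{10} \approx 129.7$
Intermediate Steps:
$23 N{\left(-9,Y{\left(\left(2 - 3\right) \left(-5 - 1\right) \right)} \right)} + 132 = \frac{23}{-1 - 9} + 132 = \frac{23}{-10} + 132 = 23 \left(- \frac{1}{10}\right) + 132 = - \frac{23}{10} + 132 = \frac{1297}{10}$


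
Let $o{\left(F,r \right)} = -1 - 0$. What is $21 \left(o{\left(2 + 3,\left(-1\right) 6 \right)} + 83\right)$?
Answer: $1722$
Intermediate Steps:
$o{\left(F,r \right)} = -1$ ($o{\left(F,r \right)} = -1 + 0 = -1$)
$21 \left(o{\left(2 + 3,\left(-1\right) 6 \right)} + 83\right) = 21 \left(-1 + 83\right) = 21 \cdot 82 = 1722$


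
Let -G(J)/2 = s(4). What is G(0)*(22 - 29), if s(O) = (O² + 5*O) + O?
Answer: 560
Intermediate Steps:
s(O) = O² + 6*O
G(J) = -80 (G(J) = -8*(6 + 4) = -8*10 = -2*40 = -80)
G(0)*(22 - 29) = -80*(22 - 29) = -80*(-7) = 560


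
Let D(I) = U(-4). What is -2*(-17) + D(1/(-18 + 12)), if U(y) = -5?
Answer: 29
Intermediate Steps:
D(I) = -5
-2*(-17) + D(1/(-18 + 12)) = -2*(-17) - 5 = 34 - 5 = 29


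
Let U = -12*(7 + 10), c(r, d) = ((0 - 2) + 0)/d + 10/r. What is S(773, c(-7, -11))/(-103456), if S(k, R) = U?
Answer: 51/25864 ≈ 0.0019719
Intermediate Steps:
c(r, d) = -2/d + 10/r (c(r, d) = (-2 + 0)/d + 10/r = -2/d + 10/r)
U = -204 (U = -12*17 = -204)
S(k, R) = -204
S(773, c(-7, -11))/(-103456) = -204/(-103456) = -204*(-1/103456) = 51/25864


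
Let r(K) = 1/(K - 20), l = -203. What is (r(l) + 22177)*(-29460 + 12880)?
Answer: -81995892600/223 ≈ -3.6769e+8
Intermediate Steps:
r(K) = 1/(-20 + K)
(r(l) + 22177)*(-29460 + 12880) = (1/(-20 - 203) + 22177)*(-29460 + 12880) = (1/(-223) + 22177)*(-16580) = (-1/223 + 22177)*(-16580) = (4945470/223)*(-16580) = -81995892600/223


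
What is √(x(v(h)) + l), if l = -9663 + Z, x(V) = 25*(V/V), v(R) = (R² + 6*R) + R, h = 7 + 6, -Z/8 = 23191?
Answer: I*√195166 ≈ 441.78*I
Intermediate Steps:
Z = -185528 (Z = -8*23191 = -185528)
h = 13
v(R) = R² + 7*R
x(V) = 25 (x(V) = 25*1 = 25)
l = -195191 (l = -9663 - 185528 = -195191)
√(x(v(h)) + l) = √(25 - 195191) = √(-195166) = I*√195166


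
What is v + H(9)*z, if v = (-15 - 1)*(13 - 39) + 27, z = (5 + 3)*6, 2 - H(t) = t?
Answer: 107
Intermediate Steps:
H(t) = 2 - t
z = 48 (z = 8*6 = 48)
v = 443 (v = -16*(-26) + 27 = 416 + 27 = 443)
v + H(9)*z = 443 + (2 - 1*9)*48 = 443 + (2 - 9)*48 = 443 - 7*48 = 443 - 336 = 107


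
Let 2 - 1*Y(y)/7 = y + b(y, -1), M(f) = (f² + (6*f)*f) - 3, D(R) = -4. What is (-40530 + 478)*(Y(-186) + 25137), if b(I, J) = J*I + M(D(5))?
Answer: -976788176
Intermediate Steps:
M(f) = -3 + 7*f² (M(f) = (f² + 6*f²) - 3 = 7*f² - 3 = -3 + 7*f²)
b(I, J) = 109 + I*J (b(I, J) = J*I + (-3 + 7*(-4)²) = I*J + (-3 + 7*16) = I*J + (-3 + 112) = I*J + 109 = 109 + I*J)
Y(y) = -749 (Y(y) = 14 - 7*(y + (109 + y*(-1))) = 14 - 7*(y + (109 - y)) = 14 - 7*109 = 14 - 763 = -749)
(-40530 + 478)*(Y(-186) + 25137) = (-40530 + 478)*(-749 + 25137) = -40052*24388 = -976788176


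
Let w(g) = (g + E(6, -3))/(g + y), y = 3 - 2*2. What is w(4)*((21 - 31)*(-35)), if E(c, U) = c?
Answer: 3500/3 ≈ 1166.7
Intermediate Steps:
y = -1 (y = 3 - 4 = -1)
w(g) = (6 + g)/(-1 + g) (w(g) = (g + 6)/(g - 1) = (6 + g)/(-1 + g))
w(4)*((21 - 31)*(-35)) = ((6 + 4)/(-1 + 4))*((21 - 31)*(-35)) = (10/3)*(-10*(-35)) = ((1/3)*10)*350 = (10/3)*350 = 3500/3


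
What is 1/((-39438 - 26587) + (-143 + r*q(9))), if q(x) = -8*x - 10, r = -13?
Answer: -1/65102 ≈ -1.5361e-5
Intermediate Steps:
q(x) = -10 - 8*x
1/((-39438 - 26587) + (-143 + r*q(9))) = 1/((-39438 - 26587) + (-143 - 13*(-10 - 8*9))) = 1/(-66025 + (-143 - 13*(-10 - 72))) = 1/(-66025 + (-143 - 13*(-82))) = 1/(-66025 + (-143 + 1066)) = 1/(-66025 + 923) = 1/(-65102) = -1/65102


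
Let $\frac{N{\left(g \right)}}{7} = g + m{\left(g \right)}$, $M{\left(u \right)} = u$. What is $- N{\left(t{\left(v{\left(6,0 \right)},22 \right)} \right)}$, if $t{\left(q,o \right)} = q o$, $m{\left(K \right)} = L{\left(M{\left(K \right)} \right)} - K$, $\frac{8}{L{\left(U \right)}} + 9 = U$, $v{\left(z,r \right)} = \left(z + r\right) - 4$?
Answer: $- \frac{8}{5} \approx -1.6$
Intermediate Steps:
$v{\left(z,r \right)} = -4 + r + z$ ($v{\left(z,r \right)} = \left(r + z\right) - 4 = -4 + r + z$)
$L{\left(U \right)} = \frac{8}{-9 + U}$
$m{\left(K \right)} = - K + \frac{8}{-9 + K}$ ($m{\left(K \right)} = \frac{8}{-9 + K} - K = - K + \frac{8}{-9 + K}$)
$t{\left(q,o \right)} = o q$
$N{\left(g \right)} = 7 g + \frac{7 \left(8 - g \left(-9 + g\right)\right)}{-9 + g}$ ($N{\left(g \right)} = 7 \left(g + \frac{8 - g \left(-9 + g\right)}{-9 + g}\right) = 7 g + \frac{7 \left(8 - g \left(-9 + g\right)\right)}{-9 + g}$)
$- N{\left(t{\left(v{\left(6,0 \right)},22 \right)} \right)} = - \frac{56}{-9 + 22 \left(-4 + 0 + 6\right)} = - \frac{56}{-9 + 22 \cdot 2} = - \frac{56}{-9 + 44} = - \frac{56}{35} = \left(-1\right) \frac{8}{5} = - \frac{8}{5}$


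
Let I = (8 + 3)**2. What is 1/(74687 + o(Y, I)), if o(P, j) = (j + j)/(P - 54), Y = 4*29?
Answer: 31/2315418 ≈ 1.3389e-5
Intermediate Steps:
Y = 116
I = 121 (I = 11**2 = 121)
o(P, j) = 2*j/(-54 + P) (o(P, j) = (2*j)/(-54 + P) = 2*j/(-54 + P))
1/(74687 + o(Y, I)) = 1/(74687 + 2*121/(-54 + 116)) = 1/(74687 + 2*121/62) = 1/(74687 + 2*121*(1/62)) = 1/(74687 + 121/31) = 1/(2315418/31) = 31/2315418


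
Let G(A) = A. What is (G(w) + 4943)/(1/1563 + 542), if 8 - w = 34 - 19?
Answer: 7714968/847147 ≈ 9.1070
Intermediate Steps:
w = -7 (w = 8 - (34 - 19) = 8 - 1*15 = 8 - 15 = -7)
(G(w) + 4943)/(1/1563 + 542) = (-7 + 4943)/(1/1563 + 542) = 4936/(1/1563 + 542) = 4936/(847147/1563) = 4936*(1563/847147) = 7714968/847147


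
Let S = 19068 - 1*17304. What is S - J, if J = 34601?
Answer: -32837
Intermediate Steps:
S = 1764 (S = 19068 - 17304 = 1764)
S - J = 1764 - 1*34601 = 1764 - 34601 = -32837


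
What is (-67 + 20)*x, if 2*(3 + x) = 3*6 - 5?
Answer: -329/2 ≈ -164.50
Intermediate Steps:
x = 7/2 (x = -3 + (3*6 - 5)/2 = -3 + (18 - 5)/2 = -3 + (½)*13 = -3 + 13/2 = 7/2 ≈ 3.5000)
(-67 + 20)*x = (-67 + 20)*(7/2) = -47*7/2 = -329/2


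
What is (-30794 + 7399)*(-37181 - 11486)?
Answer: 1138564465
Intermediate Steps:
(-30794 + 7399)*(-37181 - 11486) = -23395*(-48667) = 1138564465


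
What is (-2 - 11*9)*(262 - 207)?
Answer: -5555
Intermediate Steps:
(-2 - 11*9)*(262 - 207) = (-2 - 99)*55 = -101*55 = -5555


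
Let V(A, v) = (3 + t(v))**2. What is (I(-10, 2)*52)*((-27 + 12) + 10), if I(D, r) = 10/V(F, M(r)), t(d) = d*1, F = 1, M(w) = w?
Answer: -104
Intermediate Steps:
t(d) = d
V(A, v) = (3 + v)**2
I(D, r) = 10/(3 + r)**2 (I(D, r) = 10/((3 + r)**2) = 10/(3 + r)**2)
(I(-10, 2)*52)*((-27 + 12) + 10) = ((10/(3 + 2)**2)*52)*((-27 + 12) + 10) = ((10/5**2)*52)*(-15 + 10) = ((10*(1/25))*52)*(-5) = ((2/5)*52)*(-5) = (104/5)*(-5) = -104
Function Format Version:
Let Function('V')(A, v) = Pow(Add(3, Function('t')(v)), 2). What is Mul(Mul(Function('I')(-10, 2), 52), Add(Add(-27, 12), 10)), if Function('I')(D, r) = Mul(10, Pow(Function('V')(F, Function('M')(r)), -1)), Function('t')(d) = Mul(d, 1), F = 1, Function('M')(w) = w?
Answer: -104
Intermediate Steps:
Function('t')(d) = d
Function('V')(A, v) = Pow(Add(3, v), 2)
Function('I')(D, r) = Mul(10, Pow(Add(3, r), -2)) (Function('I')(D, r) = Mul(10, Pow(Pow(Add(3, r), 2), -1)) = Mul(10, Pow(Add(3, r), -2)))
Mul(Mul(Function('I')(-10, 2), 52), Add(Add(-27, 12), 10)) = Mul(Mul(Mul(10, Pow(Add(3, 2), -2)), 52), Add(Add(-27, 12), 10)) = Mul(Mul(Mul(10, Pow(5, -2)), 52), Add(-15, 10)) = Mul(Mul(Mul(10, Rational(1, 25)), 52), -5) = Mul(Mul(Rational(2, 5), 52), -5) = Mul(Rational(104, 5), -5) = -104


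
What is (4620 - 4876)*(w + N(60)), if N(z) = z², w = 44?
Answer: -932864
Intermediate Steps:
(4620 - 4876)*(w + N(60)) = (4620 - 4876)*(44 + 60²) = -256*(44 + 3600) = -256*3644 = -932864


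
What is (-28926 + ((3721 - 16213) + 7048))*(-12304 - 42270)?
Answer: 1875708380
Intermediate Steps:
(-28926 + ((3721 - 16213) + 7048))*(-12304 - 42270) = (-28926 + (-12492 + 7048))*(-54574) = (-28926 - 5444)*(-54574) = -34370*(-54574) = 1875708380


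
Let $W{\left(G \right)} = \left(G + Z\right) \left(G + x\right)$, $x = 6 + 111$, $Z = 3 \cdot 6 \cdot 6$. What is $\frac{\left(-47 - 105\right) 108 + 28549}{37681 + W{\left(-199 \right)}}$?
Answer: $\frac{12133}{45143} \approx 0.26877$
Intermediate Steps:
$Z = 108$ ($Z = 18 \cdot 6 = 108$)
$x = 117$
$W{\left(G \right)} = \left(108 + G\right) \left(117 + G\right)$ ($W{\left(G \right)} = \left(G + 108\right) \left(G + 117\right) = \left(108 + G\right) \left(117 + G\right)$)
$\frac{\left(-47 - 105\right) 108 + 28549}{37681 + W{\left(-199 \right)}} = \frac{\left(-47 - 105\right) 108 + 28549}{37681 + \left(12636 + \left(-199\right)^{2} + 225 \left(-199\right)\right)} = \frac{\left(-152\right) 108 + 28549}{37681 + \left(12636 + 39601 - 44775\right)} = \frac{-16416 + 28549}{37681 + 7462} = \frac{12133}{45143}$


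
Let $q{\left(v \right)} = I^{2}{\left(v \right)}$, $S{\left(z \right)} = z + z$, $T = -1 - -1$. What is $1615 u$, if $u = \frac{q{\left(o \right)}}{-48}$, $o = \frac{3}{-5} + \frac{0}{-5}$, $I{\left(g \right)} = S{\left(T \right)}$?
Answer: $0$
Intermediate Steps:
$T = 0$ ($T = -1 + 1 = 0$)
$S{\left(z \right)} = 2 z$
$I{\left(g \right)} = 0$ ($I{\left(g \right)} = 2 \cdot 0 = 0$)
$o = - \frac{3}{5}$ ($o = 3 \left(- \frac{1}{5}\right) + 0 \left(- \frac{1}{5}\right) = - \frac{3}{5} + 0 = - \frac{3}{5} \approx -0.6$)
$q{\left(v \right)} = 0$ ($q{\left(v \right)} = 0^{2} = 0$)
$u = 0$ ($u = \frac{0}{-48} = 0 \left(- \frac{1}{48}\right) = 0$)
$1615 u = 1615 \cdot 0 = 0$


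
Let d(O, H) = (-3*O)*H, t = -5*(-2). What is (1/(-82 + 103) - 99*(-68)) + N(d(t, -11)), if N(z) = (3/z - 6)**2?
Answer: 1719733201/254100 ≈ 6767.9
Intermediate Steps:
t = 10
d(O, H) = -3*H*O
N(z) = (-6 + 3/z)**2
(1/(-82 + 103) - 99*(-68)) + N(d(t, -11)) = (1/(-82 + 103) - 99*(-68)) + 9*(-1 + 2*(-3*(-11)*10))**2/(-3*(-11)*10)**2 = (1/21 + 6732) + 9*(-1 + 2*330)**2/330**2 = (1/21 + 6732) + 9*(1/108900)*(-1 + 660)**2 = 141373/21 + 9*(1/108900)*659**2 = 141373/21 + 9*(1/108900)*434281 = 141373/21 + 434281/12100 = 1719733201/254100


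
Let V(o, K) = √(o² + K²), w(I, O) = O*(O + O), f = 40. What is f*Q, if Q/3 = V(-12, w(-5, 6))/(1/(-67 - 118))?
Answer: -266400*√37 ≈ -1.6204e+6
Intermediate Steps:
w(I, O) = 2*O² (w(I, O) = O*(2*O) = 2*O²)
V(o, K) = √(K² + o²)
Q = -6660*√37 (Q = 3*(√((2*6²)² + (-12)²)/(1/(-67 - 118))) = 3*(√((2*36)² + 144)/(1/(-185))) = 3*(√(72² + 144)/(-1/185)) = 3*(√(5184 + 144)*(-185)) = 3*(√5328*(-185)) = 3*((12*√37)*(-185)) = 3*(-2220*√37) = -6660*√37 ≈ -40511.)
f*Q = 40*(-6660*√37) = -266400*√37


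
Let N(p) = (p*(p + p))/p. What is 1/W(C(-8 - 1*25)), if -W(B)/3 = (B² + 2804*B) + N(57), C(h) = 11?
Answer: -1/93237 ≈ -1.0725e-5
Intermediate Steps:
N(p) = 2*p (N(p) = (p*(2*p))/p = (2*p²)/p = 2*p)
W(B) = -342 - 8412*B - 3*B² (W(B) = -3*((B² + 2804*B) + 2*57) = -3*((B² + 2804*B) + 114) = -3*(114 + B² + 2804*B) = -342 - 8412*B - 3*B²)
1/W(C(-8 - 1*25)) = 1/(-342 - 8412*11 - 3*11²) = 1/(-342 - 92532 - 3*121) = 1/(-342 - 92532 - 363) = 1/(-93237) = -1/93237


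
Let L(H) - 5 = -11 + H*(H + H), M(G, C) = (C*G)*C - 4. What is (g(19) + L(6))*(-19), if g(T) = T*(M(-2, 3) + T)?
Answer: -171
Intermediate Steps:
M(G, C) = -4 + G*C² (M(G, C) = G*C² - 4 = -4 + G*C²)
g(T) = T*(-22 + T) (g(T) = T*((-4 - 2*3²) + T) = T*((-4 - 2*9) + T) = T*((-4 - 18) + T) = T*(-22 + T))
L(H) = -6 + 2*H² (L(H) = 5 + (-11 + H*(H + H)) = 5 + (-11 + H*(2*H)) = 5 + (-11 + 2*H²) = -6 + 2*H²)
(g(19) + L(6))*(-19) = (19*(-22 + 19) + (-6 + 2*6²))*(-19) = (19*(-3) + (-6 + 2*36))*(-19) = (-57 + (-6 + 72))*(-19) = (-57 + 66)*(-19) = 9*(-19) = -171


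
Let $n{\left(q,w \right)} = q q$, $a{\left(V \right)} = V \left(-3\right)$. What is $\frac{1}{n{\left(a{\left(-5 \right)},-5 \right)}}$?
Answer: $\frac{1}{225} \approx 0.0044444$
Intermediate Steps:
$a{\left(V \right)} = - 3 V$
$n{\left(q,w \right)} = q^{2}$
$\frac{1}{n{\left(a{\left(-5 \right)},-5 \right)}} = \frac{1}{\left(\left(-3\right) \left(-5\right)\right)^{2}} = \frac{1}{15^{2}} = \frac{1}{225}$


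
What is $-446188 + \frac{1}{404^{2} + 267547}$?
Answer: $- \frac{192201281443}{430763} \approx -4.4619 \cdot 10^{5}$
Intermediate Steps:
$-446188 + \frac{1}{404^{2} + 267547} = -446188 + \frac{1}{163216 + 267547} = -446188 + \frac{1}{430763} = - \frac{192201281443}{430763}$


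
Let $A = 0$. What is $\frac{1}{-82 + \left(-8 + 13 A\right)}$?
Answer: $- \frac{1}{90} \approx -0.011111$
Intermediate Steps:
$\frac{1}{-82 + \left(-8 + 13 A\right)} = \frac{1}{-82 + \left(-8 + 13 \cdot 0\right)} = \frac{1}{-82 + \left(-8 + 0\right)} = \frac{1}{-82 - 8} = \frac{1}{-90} = - \frac{1}{90}$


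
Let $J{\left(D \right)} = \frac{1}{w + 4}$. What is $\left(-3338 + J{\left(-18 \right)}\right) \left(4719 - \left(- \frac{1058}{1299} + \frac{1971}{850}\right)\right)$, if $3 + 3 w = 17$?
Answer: $- \frac{5318208100241}{337740} \approx -1.5746 \cdot 10^{7}$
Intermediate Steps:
$w = \frac{14}{3}$ ($w = -1 + \frac{1}{3} \cdot 17 = -1 + \frac{17}{3} = \frac{14}{3} \approx 4.6667$)
$J{\left(D \right)} = \frac{3}{26}$ ($J{\left(D \right)} = \frac{1}{\frac{14}{3} + 4} = \frac{1}{\frac{26}{3}} = \frac{3}{26}$)
$\left(-3338 + J{\left(-18 \right)}\right) \left(4719 - \left(- \frac{1058}{1299} + \frac{1971}{850}\right)\right) = \left(-3338 + \frac{3}{26}\right) \left(4719 - \left(- \frac{1058}{1299} + \frac{1971}{850}\right)\right) = - \frac{86785 \left(4719 - \frac{1661029}{1104150}\right)}{26} = \left(- \frac{86785}{26}\right) \frac{5208822821}{1104150} = - \frac{5318208100241}{337740}$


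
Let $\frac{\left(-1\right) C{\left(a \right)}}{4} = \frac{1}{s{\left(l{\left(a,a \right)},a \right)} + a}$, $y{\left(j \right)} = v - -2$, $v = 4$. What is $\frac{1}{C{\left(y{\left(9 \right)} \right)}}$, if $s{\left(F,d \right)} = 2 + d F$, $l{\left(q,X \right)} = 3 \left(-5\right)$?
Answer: $\frac{41}{2} \approx 20.5$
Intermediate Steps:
$l{\left(q,X \right)} = -15$
$s{\left(F,d \right)} = 2 + F d$
$y{\left(j \right)} = 6$ ($y{\left(j \right)} = 4 - -2 = 4 + 2 = 6$)
$C{\left(a \right)} = - \frac{4}{2 - 14 a}$ ($C{\left(a \right)} = - \frac{4}{\left(2 - 15 a\right) + a} = - \frac{4}{2 - 14 a}$)
$\frac{1}{C{\left(y{\left(9 \right)} \right)}} = \frac{1}{2 \frac{1}{-1 + 7 \cdot 6}} = \frac{1}{2 \frac{1}{-1 + 42}} = \frac{1}{2 \cdot \frac{1}{41}} = \frac{1}{\frac{2}{41}} = \frac{41}{2}$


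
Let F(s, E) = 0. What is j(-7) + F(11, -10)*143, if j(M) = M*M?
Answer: 49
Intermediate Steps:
j(M) = M**2
j(-7) + F(11, -10)*143 = (-7)**2 + 0*143 = 49 + 0 = 49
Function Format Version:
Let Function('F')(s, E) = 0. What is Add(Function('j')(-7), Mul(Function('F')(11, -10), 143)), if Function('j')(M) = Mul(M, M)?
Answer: 49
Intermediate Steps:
Function('j')(M) = Pow(M, 2)
Add(Function('j')(-7), Mul(Function('F')(11, -10), 143)) = Add(Pow(-7, 2), Mul(0, 143)) = Add(49, 0) = 49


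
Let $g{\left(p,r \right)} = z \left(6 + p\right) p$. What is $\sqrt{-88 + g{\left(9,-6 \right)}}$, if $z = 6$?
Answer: $19 \sqrt{2} \approx 26.87$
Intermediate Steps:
$g{\left(p,r \right)} = 6 p \left(6 + p\right)$ ($g{\left(p,r \right)} = 6 \left(6 + p\right) p = 6 p \left(6 + p\right)$)
$\sqrt{-88 + g{\left(9,-6 \right)}} = \sqrt{-88 + 6 \cdot 9 \left(6 + 9\right)} = \sqrt{-88 + 6 \cdot 9 \cdot 15} = \sqrt{-88 + 810} = \sqrt{722} = 19 \sqrt{2}$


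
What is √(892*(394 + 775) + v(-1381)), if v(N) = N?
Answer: √1041367 ≈ 1020.5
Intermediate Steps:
√(892*(394 + 775) + v(-1381)) = √(892*(394 + 775) - 1381) = √(892*1169 - 1381) = √(1042748 - 1381) = √1041367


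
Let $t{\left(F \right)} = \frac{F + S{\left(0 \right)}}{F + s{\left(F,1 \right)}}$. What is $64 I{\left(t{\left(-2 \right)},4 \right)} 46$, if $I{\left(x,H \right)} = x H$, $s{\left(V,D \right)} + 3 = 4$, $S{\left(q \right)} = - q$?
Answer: $23552$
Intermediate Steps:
$s{\left(V,D \right)} = 1$ ($s{\left(V,D \right)} = -3 + 4 = 1$)
$t{\left(F \right)} = \frac{F}{1 + F}$ ($t{\left(F \right)} = \frac{F - 0}{F + 1} = \frac{F + 0}{1 + F} = \frac{F}{1 + F}$)
$I{\left(x,H \right)} = H x$
$64 I{\left(t{\left(-2 \right)},4 \right)} 46 = 64 \cdot 4 \left(- \frac{2}{1 - 2}\right) 46 = 64 \cdot 4 \left(- \frac{2}{-1}\right) 46 = 64 \cdot 4 \left(\left(-2\right) \left(-1\right)\right) 46 = 64 \cdot 4 \cdot 2 \cdot 46 = 64 \cdot 8 \cdot 46 = 512 \cdot 46 = 23552$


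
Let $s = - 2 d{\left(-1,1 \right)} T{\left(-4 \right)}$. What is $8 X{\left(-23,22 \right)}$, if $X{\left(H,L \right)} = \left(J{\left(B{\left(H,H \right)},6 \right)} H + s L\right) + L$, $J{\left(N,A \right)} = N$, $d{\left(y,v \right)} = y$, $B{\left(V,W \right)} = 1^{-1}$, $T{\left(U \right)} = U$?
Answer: $-1416$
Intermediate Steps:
$B{\left(V,W \right)} = 1$
$s = -8$ ($s = \left(-2\right) \left(-1\right) \left(-4\right) = 2 \left(-4\right) = -8$)
$X{\left(H,L \right)} = H - 7 L$ ($X{\left(H,L \right)} = \left(1 H - 8 L\right) + L = \left(H - 8 L\right) + L = H - 7 L$)
$8 X{\left(-23,22 \right)} = 8 \left(-23 - 154\right) = 8 \left(-177\right) = -1416$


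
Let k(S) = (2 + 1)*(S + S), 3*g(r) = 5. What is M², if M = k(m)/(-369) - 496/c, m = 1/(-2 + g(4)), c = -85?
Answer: 420496036/12145225 ≈ 34.622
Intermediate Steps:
g(r) = 5/3 (g(r) = (⅓)*5 = 5/3)
m = -3 (m = 1/(-2 + 5/3) = 1/(-⅓) = -3)
k(S) = 6*S (k(S) = 3*(2*S) = 6*S)
M = 20506/3485 (M = (6*(-3))/(-369) - 496/(-85) = -18*(-1/369) - 496*(-1/85) = 2/41 + 496/85 = 20506/3485 ≈ 5.8841)
M² = (20506/3485)² = 420496036/12145225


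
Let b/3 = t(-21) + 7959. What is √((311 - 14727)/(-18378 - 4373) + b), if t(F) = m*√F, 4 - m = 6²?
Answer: √(12359254218293 - 49690368096*I*√21)/22751 ≈ 154.53 - 1.4234*I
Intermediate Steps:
m = -32 (m = 4 - 1*6² = 4 - 1*36 = 4 - 36 = -32)
t(F) = -32*√F
b = 23877 - 96*I*√21 (b = 3*(-32*I*√21 + 7959) = 3*(7959 - 32*I*√21) = 23877 - 96*I*√21 ≈ 23877.0 - 439.93*I)
√((311 - 14727)/(-18378 - 4373) + b) = √((311 - 14727)/(-18378 - 4373) + (23877 - 96*I*√21)) = √(-14416/(-22751) + (23877 - 96*I*√21)) = √(-14416*(-1/22751) + (23877 - 96*I*√21)) = √(14416/22751 + (23877 - 96*I*√21)) = √(543240043/22751 - 96*I*√21)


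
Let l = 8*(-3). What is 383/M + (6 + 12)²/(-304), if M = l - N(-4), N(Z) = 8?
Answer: -7925/608 ≈ -13.035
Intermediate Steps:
l = -24
M = -32 (M = -24 - 1*8 = -24 - 8 = -32)
383/M + (6 + 12)²/(-304) = 383/(-32) + (6 + 12)²/(-304) = 383*(-1/32) + 18²*(-1/304) = -383/32 + 324*(-1/304) = -383/32 - 81/76 = -7925/608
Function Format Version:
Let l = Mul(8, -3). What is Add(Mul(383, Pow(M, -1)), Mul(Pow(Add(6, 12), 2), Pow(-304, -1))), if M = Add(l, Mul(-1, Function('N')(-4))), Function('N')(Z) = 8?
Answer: Rational(-7925, 608) ≈ -13.035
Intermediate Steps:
l = -24
M = -32 (M = Add(-24, Mul(-1, 8)) = Add(-24, -8) = -32)
Add(Mul(383, Pow(M, -1)), Mul(Pow(Add(6, 12), 2), Pow(-304, -1))) = Add(Mul(383, Pow(-32, -1)), Mul(Pow(Add(6, 12), 2), Pow(-304, -1))) = Add(Mul(383, Rational(-1, 32)), Mul(Pow(18, 2), Rational(-1, 304))) = Add(Rational(-383, 32), Mul(324, Rational(-1, 304))) = Add(Rational(-383, 32), Rational(-81, 76)) = Rational(-7925, 608)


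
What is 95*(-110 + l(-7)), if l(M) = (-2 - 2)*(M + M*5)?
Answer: 5510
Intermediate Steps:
l(M) = -24*M (l(M) = -4*(M + 5*M) = -24*M)
95*(-110 + l(-7)) = 95*(-110 - 24*(-7)) = 95*(-110 + 168) = 95*58 = 5510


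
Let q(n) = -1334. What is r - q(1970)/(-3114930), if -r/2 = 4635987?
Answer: -14440774986577/1557465 ≈ -9.2720e+6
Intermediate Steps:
r = -9271974 (r = -2*4635987 = -9271974)
r - q(1970)/(-3114930) = -9271974 - (-1334)/(-3114930) = -9271974 - (-1334)*(-1)/3114930 = -9271974 - 1*667/1557465 = -9271974 - 667/1557465 = -14440774986577/1557465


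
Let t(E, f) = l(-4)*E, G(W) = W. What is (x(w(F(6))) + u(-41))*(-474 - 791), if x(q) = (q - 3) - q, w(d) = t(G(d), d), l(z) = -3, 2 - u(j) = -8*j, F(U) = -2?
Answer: 416185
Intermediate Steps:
u(j) = 2 + 8*j (u(j) = 2 - (-8)*j = 2 + 8*j)
t(E, f) = -3*E
w(d) = -3*d
x(q) = -3 (x(q) = (-3 + q) - q = -3)
(x(w(F(6))) + u(-41))*(-474 - 791) = (-3 + (2 + 8*(-41)))*(-474 - 791) = (-3 + (2 - 328))*(-1265) = (-3 - 326)*(-1265) = -329*(-1265) = 416185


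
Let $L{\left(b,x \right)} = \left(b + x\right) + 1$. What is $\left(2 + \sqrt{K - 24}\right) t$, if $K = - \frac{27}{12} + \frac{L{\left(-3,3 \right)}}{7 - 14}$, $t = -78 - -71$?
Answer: $-14 - \frac{i \sqrt{5173}}{2} \approx -14.0 - 35.962 i$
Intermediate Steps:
$t = -7$ ($t = -78 + 71 = -7$)
$L{\left(b,x \right)} = 1 + b + x$
$K = - \frac{67}{28}$ ($K = - \frac{27}{12} + \frac{1 - 3 + 3}{7 - 14} = \left(-27\right) \frac{1}{12} + 1 \frac{1}{7 - 14} = - \frac{9}{4} + 1 \frac{1}{-7} = - \frac{9}{4} + 1 \left(- \frac{1}{7}\right) = - \frac{9}{4} - \frac{1}{7} = - \frac{67}{28} \approx -2.3929$)
$\left(2 + \sqrt{K - 24}\right) t = \left(2 + \sqrt{- \frac{67}{28} - 24}\right) \left(-7\right) = \left(2 + \sqrt{- \frac{739}{28}}\right) \left(-7\right) = \left(2 + \frac{i \sqrt{5173}}{14}\right) \left(-7\right) = -14 - \frac{i \sqrt{5173}}{2}$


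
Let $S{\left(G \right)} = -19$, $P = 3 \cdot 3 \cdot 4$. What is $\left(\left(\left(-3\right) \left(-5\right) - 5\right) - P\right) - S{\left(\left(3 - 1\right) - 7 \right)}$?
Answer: $-7$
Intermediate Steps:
$P = 36$ ($P = 9 \cdot 4 = 36$)
$\left(\left(\left(-3\right) \left(-5\right) - 5\right) - P\right) - S{\left(\left(3 - 1\right) - 7 \right)} = \left(\left(\left(-3\right) \left(-5\right) - 5\right) - 36\right) - -19 = \left(\left(15 - 5\right) - 36\right) + 19 = \left(10 - 36\right) + 19 = -26 + 19 = -7$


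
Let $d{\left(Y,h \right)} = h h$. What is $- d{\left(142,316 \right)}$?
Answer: $-99856$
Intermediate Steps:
$d{\left(Y,h \right)} = h^{2}$
$- d{\left(142,316 \right)} = - 316^{2} = \left(-1\right) 99856 = -99856$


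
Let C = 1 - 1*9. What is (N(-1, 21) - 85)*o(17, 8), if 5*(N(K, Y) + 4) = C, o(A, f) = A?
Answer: -7701/5 ≈ -1540.2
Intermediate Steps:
C = -8 (C = 1 - 9 = -8)
N(K, Y) = -28/5 (N(K, Y) = -4 + (⅕)*(-8) = -4 - 8/5 = -28/5)
(N(-1, 21) - 85)*o(17, 8) = (-28/5 - 85)*17 = -453/5*17 = -7701/5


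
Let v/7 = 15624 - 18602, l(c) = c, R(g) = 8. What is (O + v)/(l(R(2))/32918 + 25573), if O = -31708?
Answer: -864986286/420906011 ≈ -2.0551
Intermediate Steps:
v = -20846 (v = 7*(15624 - 18602) = 7*(-2978) = -20846)
(O + v)/(l(R(2))/32918 + 25573) = (-31708 - 20846)/(8/32918 + 25573) = -52554/(8*(1/32918) + 25573) = -52554/(4/16459 + 25573) = -52554/420906011/16459 = -52554*16459/420906011 = -864986286/420906011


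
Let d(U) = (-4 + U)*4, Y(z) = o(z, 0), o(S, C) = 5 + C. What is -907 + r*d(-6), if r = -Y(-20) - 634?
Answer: 24653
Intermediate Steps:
Y(z) = 5 (Y(z) = 5 + 0 = 5)
d(U) = -16 + 4*U
r = -639 (r = -1*5 - 634 = -5 - 634 = -639)
-907 + r*d(-6) = -907 - 639*(-16 + 4*(-6)) = -907 - 639*(-16 - 24) = -907 - 639*(-40) = -907 + 25560 = 24653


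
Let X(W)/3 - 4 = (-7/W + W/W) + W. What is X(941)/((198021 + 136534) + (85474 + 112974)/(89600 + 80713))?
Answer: 454827168081/53617487577383 ≈ 0.0084828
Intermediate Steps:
X(W) = 15 - 21/W + 3*W (X(W) = 12 + 3*((-7/W + W/W) + W) = 12 + 3*((-7/W + 1) + W) = 12 + 3*((1 - 7/W) + W) = 12 + 3*(1 + W - 7/W) = 12 + (3 - 21/W + 3*W) = 15 - 21/W + 3*W)
X(941)/((198021 + 136534) + (85474 + 112974)/(89600 + 80713)) = (15 - 21/941 + 3*941)/((198021 + 136534) + (85474 + 112974)/(89600 + 80713)) = (15 - 21*1/941 + 2823)/(334555 + 198448/170313) = (15 - 21/941 + 2823)/(334555 + 198448*(1/170313)) = 2670537/(941*(334555 + 198448/170313)) = 2670537/(941*(56979264163/170313)) = (2670537/941)*(170313/56979264163) = 454827168081/53617487577383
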